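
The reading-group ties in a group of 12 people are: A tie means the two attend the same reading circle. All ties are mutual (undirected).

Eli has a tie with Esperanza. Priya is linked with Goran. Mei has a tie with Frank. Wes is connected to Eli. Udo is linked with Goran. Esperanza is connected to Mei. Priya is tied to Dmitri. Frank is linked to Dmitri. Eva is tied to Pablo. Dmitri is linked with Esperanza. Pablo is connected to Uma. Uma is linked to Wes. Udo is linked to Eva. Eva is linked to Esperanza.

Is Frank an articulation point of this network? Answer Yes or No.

No

Even without Frank, every remaining node can still reach every other (the residual graph is connected), so Frank is not a cut vertex.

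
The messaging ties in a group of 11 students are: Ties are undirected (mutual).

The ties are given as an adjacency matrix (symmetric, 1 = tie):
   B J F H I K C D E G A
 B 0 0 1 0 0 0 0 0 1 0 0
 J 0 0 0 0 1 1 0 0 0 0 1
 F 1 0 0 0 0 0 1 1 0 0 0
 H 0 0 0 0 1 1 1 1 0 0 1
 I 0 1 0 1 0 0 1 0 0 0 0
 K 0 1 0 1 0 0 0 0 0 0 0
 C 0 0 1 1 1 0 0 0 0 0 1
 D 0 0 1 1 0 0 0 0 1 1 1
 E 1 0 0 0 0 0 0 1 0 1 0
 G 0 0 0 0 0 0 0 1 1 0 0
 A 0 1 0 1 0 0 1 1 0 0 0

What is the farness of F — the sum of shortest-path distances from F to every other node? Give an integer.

19

Distances from F: A:2, B:1, C:1, D:1, E:2, G:2, H:2, I:2, J:3, K:3.
Sum = 2 + 1 + 1 + 1 + 2 + 2 + 2 + 2 + 3 + 3 = 19.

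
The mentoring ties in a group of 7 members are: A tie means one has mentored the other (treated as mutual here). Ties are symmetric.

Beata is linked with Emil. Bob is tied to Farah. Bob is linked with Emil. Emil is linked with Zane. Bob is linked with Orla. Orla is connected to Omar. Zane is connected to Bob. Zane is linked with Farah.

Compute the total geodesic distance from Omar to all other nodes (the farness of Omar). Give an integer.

16

Distances from Omar: Beata:4, Bob:2, Emil:3, Farah:3, Orla:1, Zane:3.
Sum = 4 + 2 + 3 + 3 + 1 + 3 = 16.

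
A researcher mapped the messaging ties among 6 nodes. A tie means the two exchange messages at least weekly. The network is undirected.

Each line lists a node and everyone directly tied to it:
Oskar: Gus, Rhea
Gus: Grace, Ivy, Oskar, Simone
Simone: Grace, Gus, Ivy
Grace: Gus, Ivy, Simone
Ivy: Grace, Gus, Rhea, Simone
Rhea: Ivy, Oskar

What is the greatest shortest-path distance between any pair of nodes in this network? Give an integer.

2

Eccentricity of each node (its greatest distance to any other): Grace:2, Gus:2, Ivy:2, Oskar:2, Rhea:2, Simone:2.
The maximum eccentricity is 2, realized for instance by the pair Gus–Rhea via Gus – Ivy – Rhea. So the diameter is 2.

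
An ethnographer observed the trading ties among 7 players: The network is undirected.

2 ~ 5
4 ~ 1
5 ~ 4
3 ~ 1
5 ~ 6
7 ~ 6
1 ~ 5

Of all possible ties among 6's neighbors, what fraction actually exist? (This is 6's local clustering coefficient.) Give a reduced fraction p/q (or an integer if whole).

6's neighbors: 5 and 7 (k = 2).
Possible neighbor pairs: C(2,2) = 1. Edges among them: none → e = 0.
Clustering(6) = 0/1.

0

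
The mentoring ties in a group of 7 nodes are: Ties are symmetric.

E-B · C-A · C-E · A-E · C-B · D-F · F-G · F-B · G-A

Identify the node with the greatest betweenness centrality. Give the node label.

F

Unnormalized betweenness of each node: A:2, B:4, C:1/2, D:0, E:1/2, F:6, G:2.
F has the largest value, 6, making it the main broker — the node through which the most shortest paths run.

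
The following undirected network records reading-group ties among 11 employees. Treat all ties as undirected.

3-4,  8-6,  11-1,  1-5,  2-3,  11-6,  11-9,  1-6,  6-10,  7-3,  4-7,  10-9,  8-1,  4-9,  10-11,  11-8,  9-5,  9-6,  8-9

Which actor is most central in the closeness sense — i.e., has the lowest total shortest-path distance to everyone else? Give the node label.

9

Farness (sum of distances to all others) for each node — 1:24, 2:33, 3:24, 4:18, 5:22, 6:19, 7:25, 8:20, 9:15, 10:21, 11:19.
The smallest farness is 15, for 9, so 9 has the highest closeness.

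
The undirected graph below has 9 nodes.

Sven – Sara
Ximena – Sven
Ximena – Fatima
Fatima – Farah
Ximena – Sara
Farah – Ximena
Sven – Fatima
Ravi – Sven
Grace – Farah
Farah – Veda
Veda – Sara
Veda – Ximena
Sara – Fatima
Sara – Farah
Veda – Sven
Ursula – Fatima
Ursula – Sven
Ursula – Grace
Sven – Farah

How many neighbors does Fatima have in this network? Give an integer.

5

Fatima is directly tied to Farah, Sara, Sven, Ursula, and Ximena. That is 5 neighbors, so the degree of Fatima is 5.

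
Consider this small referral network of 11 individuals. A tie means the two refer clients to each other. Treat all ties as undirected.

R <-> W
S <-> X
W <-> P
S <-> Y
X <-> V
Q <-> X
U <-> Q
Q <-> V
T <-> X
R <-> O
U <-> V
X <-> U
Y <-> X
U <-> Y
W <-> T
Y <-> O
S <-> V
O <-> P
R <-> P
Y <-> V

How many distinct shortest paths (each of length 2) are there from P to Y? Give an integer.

The shortest distance is 2, and the only length-2 path is P–O–Y. So there is exactly 1 shortest path.

1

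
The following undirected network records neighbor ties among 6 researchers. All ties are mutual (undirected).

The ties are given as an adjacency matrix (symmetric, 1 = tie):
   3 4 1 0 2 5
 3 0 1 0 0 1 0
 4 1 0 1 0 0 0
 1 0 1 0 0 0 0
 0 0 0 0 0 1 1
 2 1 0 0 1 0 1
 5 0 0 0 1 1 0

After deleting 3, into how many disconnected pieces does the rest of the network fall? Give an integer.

Without 3, the remaining ties split the others into: {1, 4}; {0, 2, 5}.
That's 2 separate components.

2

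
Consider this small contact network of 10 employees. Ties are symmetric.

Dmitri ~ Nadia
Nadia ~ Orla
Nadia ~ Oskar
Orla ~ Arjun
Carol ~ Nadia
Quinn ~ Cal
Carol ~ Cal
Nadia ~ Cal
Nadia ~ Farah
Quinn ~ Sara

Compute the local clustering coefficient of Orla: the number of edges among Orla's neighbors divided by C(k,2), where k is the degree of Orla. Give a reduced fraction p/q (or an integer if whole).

Orla's neighbors: Arjun and Nadia (k = 2).
Possible neighbor pairs: C(2,2) = 1. Edges among them: none → e = 0.
Clustering(Orla) = 0/1.

0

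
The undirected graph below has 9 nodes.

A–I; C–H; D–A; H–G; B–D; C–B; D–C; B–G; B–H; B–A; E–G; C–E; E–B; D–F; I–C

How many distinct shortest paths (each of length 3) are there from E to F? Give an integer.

2

The shortest distance is 3. The length-3 paths are: E–B–D–F; E–C–D–F.
That gives 2 distinct shortest paths.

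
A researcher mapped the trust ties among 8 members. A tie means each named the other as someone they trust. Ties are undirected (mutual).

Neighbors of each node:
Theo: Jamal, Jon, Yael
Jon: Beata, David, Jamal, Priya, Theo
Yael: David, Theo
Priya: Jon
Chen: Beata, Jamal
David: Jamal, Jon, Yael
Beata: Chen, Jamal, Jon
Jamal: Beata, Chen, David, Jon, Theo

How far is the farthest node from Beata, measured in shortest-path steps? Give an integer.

Distances from Beata: Chen:1, David:2, Jamal:1, Jon:1, Priya:2, Theo:2, Yael:3.
The largest is 3 (to Yael), so the eccentricity of Beata is 3.

3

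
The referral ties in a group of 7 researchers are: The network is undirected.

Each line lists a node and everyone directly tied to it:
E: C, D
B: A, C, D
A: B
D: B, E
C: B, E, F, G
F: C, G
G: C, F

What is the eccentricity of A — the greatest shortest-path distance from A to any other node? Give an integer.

3

Distances from A: B:1, C:2, D:2, E:3, F:3, G:3.
The largest is 3 (to F, G, and E), so the eccentricity of A is 3.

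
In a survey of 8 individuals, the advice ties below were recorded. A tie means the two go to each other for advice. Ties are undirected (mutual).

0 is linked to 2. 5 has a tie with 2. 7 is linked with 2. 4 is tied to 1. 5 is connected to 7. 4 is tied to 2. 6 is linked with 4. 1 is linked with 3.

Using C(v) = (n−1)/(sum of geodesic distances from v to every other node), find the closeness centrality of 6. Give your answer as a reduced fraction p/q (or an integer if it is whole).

7/17

Distances from 6: 0:3, 1:2, 2:2, 3:3, 4:1, 5:3, 7:3. Sum = 17.
n = 8, so closeness = 7/17.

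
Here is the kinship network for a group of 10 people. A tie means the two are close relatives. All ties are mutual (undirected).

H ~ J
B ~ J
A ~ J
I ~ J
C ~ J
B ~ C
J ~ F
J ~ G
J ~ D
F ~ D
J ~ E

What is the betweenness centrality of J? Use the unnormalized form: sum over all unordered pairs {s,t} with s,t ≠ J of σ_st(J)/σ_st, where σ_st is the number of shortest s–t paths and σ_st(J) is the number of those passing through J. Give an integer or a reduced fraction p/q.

Pairs whose geodesics pass through J — F–A: 1; F–B: 1; F–G: 1; F–H: 1; F–E: 1; F–C: 1; F–I: 1; A–B: 1; A–D: 1; A–G: 1; A–H: 1; A–E: 1; A–C: 1; A–I: 1 … (+20 more pairs).
All other pairs contribute 0.
Summing the contributions gives betweenness(J) = 34.

34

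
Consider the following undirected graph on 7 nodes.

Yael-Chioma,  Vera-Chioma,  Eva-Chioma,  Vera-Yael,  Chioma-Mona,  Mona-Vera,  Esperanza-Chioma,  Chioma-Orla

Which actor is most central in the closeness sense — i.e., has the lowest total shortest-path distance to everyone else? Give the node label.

Farness (sum of distances to all others) for each node — Chioma:6, Esperanza:11, Eva:11, Mona:10, Orla:11, Vera:9, Yael:10.
The smallest farness is 6, for Chioma, so Chioma has the highest closeness.

Chioma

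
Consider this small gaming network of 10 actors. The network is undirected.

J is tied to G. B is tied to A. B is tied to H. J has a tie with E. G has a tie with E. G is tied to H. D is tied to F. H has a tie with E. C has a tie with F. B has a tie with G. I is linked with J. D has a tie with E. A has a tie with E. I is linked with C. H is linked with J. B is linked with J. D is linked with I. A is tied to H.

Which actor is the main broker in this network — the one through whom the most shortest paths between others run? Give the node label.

Unnormalized betweenness of each node: A:37/60, B:67/60, C:1, D:469/60, E:151/15, F:31/30, G:37/60, H:26/15, I:23/3, J:28/3.
E has the largest value, 151/15, making it the main broker — the node through which the most shortest paths run.

E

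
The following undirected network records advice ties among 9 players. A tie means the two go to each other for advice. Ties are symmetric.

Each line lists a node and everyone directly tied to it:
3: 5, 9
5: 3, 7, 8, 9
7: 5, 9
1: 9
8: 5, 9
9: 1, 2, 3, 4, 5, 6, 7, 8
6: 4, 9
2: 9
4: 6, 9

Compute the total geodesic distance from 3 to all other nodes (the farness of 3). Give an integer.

Distances from 3: 1:2, 2:2, 4:2, 5:1, 6:2, 7:2, 8:2, 9:1.
Sum = 2 + 2 + 2 + 1 + 2 + 2 + 2 + 1 = 14.

14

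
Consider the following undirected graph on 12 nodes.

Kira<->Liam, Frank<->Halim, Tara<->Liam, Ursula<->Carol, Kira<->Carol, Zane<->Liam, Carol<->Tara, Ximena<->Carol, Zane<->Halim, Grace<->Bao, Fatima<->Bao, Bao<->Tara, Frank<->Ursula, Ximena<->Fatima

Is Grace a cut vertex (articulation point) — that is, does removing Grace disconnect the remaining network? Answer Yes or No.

Even without Grace, every remaining node can still reach every other (the residual graph is connected), so Grace is not a cut vertex.

No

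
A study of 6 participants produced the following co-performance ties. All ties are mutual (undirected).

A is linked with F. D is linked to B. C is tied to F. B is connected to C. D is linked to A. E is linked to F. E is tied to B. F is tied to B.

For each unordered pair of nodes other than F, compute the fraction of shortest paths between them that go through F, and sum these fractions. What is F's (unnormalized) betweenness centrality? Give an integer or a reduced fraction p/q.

3

Pairs whose geodesics pass through F — A–C: 1; A–B: 1/2; A–E: 1; C–E: 1/2.
All other pairs contribute 0.
Summing the contributions gives betweenness(F) = 3.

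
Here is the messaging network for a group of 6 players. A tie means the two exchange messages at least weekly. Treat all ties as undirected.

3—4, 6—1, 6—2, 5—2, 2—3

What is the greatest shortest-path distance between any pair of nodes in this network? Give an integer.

4

Eccentricity of each node (its greatest distance to any other): 1:4, 2:2, 3:3, 4:4, 5:3, 6:3.
The maximum eccentricity is 4, realized for instance by the pair 4–1 via 4 – 3 – 2 – 6 – 1. So the diameter is 4.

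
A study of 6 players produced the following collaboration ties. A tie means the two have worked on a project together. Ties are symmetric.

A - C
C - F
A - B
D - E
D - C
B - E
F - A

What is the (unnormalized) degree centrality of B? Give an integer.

B is directly tied to A and E. That is 2 neighbors, so the degree of B is 2.

2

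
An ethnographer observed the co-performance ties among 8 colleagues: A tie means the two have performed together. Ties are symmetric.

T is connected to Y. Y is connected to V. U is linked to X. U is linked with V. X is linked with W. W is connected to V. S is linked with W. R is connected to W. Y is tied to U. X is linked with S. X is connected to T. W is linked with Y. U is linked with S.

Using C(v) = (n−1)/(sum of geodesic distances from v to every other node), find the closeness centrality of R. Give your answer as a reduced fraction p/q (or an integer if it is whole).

Distances from R: S:2, T:3, U:3, V:2, W:1, X:2, Y:2. Sum = 15.
n = 8, so closeness = 7/15.

7/15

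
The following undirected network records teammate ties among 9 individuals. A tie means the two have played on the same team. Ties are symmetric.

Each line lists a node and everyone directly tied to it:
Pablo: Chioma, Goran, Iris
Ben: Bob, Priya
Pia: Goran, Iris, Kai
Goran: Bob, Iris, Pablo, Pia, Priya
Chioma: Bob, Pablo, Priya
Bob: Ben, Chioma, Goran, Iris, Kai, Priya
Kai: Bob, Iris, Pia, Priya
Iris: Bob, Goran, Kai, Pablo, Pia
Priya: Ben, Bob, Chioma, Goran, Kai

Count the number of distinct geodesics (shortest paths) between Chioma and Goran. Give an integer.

3

The shortest distance is 2. The length-2 paths are: Chioma–Bob–Goran; Chioma–Pablo–Goran; Chioma–Priya–Goran.
That gives 3 distinct shortest paths.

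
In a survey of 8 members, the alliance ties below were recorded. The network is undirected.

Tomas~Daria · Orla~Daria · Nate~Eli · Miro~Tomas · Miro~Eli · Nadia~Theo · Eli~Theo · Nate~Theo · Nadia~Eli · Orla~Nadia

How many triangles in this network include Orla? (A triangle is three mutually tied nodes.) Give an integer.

Orla's neighbors are Daria and Nadia, but none of them are tied to each other, so no triangle contains Orla.

0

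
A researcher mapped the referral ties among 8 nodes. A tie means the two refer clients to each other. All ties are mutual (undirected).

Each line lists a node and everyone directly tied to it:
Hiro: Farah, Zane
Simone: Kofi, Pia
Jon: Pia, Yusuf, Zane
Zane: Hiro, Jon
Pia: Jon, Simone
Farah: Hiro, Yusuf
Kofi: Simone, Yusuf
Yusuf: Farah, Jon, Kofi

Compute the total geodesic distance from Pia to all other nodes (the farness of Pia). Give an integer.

Distances from Pia: Farah:3, Hiro:3, Jon:1, Kofi:2, Simone:1, Yusuf:2, Zane:2.
Sum = 3 + 3 + 1 + 2 + 1 + 2 + 2 = 14.

14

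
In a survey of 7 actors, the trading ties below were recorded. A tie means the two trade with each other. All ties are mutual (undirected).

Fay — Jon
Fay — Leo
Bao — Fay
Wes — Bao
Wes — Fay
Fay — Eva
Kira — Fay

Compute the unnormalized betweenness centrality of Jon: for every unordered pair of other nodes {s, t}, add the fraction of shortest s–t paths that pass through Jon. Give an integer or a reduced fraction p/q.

0

No shortest path between any pair of other nodes passes through Jon.
Summing the contributions gives betweenness(Jon) = 0.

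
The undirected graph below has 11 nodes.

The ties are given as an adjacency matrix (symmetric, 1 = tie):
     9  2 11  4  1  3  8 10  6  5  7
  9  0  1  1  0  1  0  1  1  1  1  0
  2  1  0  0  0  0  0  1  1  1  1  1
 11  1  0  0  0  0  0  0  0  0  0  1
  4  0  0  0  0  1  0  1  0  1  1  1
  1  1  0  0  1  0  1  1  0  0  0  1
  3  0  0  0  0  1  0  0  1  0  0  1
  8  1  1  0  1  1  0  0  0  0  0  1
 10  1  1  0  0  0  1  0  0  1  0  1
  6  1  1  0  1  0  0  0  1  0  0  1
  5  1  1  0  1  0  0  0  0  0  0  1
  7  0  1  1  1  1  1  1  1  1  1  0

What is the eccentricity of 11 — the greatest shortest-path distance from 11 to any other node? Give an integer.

2

Distances from 11: 1:2, 2:2, 3:2, 4:2, 5:2, 6:2, 7:1, 8:2, 9:1, 10:2.
The largest is 2 (to 2, 1, 8, 10, 6, 5, 4, and 3), so the eccentricity of 11 is 2.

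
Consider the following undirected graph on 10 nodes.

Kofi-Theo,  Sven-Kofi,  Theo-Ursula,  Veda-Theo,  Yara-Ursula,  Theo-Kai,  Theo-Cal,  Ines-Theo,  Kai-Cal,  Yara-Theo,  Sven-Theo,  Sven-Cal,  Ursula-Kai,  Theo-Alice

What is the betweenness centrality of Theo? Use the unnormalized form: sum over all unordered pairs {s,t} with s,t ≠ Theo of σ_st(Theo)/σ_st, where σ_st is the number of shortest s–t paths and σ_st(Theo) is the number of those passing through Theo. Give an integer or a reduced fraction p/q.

29

Pairs whose geodesics pass through Theo — Yara–Kofi: 1; Yara–Ines: 1; Yara–Cal: 1; Yara–Veda: 1; Yara–Kai: 1/2; Yara–Sven: 1; Yara–Alice: 1; Kofi–Ines: 1; Kofi–Cal: 1/2; Kofi–Veda: 1; Kofi–Kai: 1; Kofi–Ursula: 1; Kofi–Alice: 1; Ines–Cal: 1 … (+17 more pairs).
All other pairs contribute 0.
Summing the contributions gives betweenness(Theo) = 29.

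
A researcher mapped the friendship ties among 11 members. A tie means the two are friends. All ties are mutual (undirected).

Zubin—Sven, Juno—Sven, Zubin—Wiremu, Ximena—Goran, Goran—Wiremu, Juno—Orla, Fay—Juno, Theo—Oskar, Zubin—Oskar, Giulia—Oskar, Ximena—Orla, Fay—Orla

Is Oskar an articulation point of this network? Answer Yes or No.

Yes

Removing Oskar leaves {Fay, Goran, Juno, Orla, Sven, Wiremu, Ximena, and Zubin} with no path to {Giulia}, so the network splits into 3 components. Oskar is a cut vertex.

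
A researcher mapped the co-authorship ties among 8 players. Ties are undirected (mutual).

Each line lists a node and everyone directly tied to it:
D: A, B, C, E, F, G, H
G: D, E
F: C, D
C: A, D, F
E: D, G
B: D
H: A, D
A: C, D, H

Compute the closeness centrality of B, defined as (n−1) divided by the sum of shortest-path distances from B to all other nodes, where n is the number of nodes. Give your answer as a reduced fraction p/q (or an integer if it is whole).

Distances from B: A:2, C:2, D:1, E:2, F:2, G:2, H:2. Sum = 13.
n = 8, so closeness = 7/13.

7/13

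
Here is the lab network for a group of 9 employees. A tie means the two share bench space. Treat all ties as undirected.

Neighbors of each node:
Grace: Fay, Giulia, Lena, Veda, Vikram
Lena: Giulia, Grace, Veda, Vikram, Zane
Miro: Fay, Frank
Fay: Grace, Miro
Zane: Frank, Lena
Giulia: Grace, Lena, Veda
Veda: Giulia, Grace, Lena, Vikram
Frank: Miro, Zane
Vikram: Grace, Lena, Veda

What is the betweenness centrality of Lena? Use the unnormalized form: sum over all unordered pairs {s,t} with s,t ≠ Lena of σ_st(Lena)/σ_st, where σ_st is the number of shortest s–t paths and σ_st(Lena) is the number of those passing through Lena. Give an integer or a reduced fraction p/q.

25/3

Pairs whose geodesics pass through Lena — Fay–Zane: 1/2; Frank–Grace: 1/2; Frank–Giulia: 1; Frank–Veda: 1; Frank–Vikram: 1; Zane–Grace: 1; Zane–Giulia: 1; Zane–Veda: 1; Zane–Vikram: 1; Giulia–Vikram: 1/3.
All other pairs contribute 0.
Summing the contributions gives betweenness(Lena) = 25/3.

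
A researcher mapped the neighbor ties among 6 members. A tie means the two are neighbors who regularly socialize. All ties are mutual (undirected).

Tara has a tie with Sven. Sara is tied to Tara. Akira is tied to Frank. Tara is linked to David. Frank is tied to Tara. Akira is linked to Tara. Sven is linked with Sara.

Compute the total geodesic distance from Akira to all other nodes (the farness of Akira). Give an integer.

Distances from Akira: David:2, Frank:1, Sara:2, Sven:2, Tara:1.
Sum = 2 + 1 + 2 + 2 + 1 = 8.

8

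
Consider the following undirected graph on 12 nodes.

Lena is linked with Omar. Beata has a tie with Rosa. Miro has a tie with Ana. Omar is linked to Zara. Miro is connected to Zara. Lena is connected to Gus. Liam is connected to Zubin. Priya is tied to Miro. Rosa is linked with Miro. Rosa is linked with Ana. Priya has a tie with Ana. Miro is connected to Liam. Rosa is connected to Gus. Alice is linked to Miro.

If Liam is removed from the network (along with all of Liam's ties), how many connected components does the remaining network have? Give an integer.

Without Liam, the remaining ties split the others into: {Alice, Ana, Beata, Gus, Lena, Miro, Omar, Priya, Rosa, Zara}; {Zubin}.
That's 2 separate components.

2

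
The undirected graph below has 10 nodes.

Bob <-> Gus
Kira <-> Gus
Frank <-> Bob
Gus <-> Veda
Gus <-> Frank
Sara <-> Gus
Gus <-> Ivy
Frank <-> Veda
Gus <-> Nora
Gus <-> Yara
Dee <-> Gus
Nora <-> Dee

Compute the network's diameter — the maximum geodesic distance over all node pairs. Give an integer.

Eccentricity of each node (its greatest distance to any other): Bob:2, Dee:2, Frank:2, Gus:1, Ivy:2, Kira:2, Nora:2, Sara:2, Veda:2, Yara:2.
The maximum eccentricity is 2, realized for instance by the pair Nora–Kira via Nora – Gus – Kira. So the diameter is 2.

2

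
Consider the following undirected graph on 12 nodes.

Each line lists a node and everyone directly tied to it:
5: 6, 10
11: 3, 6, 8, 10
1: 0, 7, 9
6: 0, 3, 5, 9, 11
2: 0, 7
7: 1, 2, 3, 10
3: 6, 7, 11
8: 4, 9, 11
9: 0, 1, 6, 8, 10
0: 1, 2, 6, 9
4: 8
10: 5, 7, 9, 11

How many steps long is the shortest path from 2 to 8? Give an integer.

One shortest route is 2 – 0 – 9 – 8, which uses 3 edges, and at distance 2 from 2 we only reach {1, 3, 6, 9, 10}, which does not include 8. So d(2,8) = 3.

3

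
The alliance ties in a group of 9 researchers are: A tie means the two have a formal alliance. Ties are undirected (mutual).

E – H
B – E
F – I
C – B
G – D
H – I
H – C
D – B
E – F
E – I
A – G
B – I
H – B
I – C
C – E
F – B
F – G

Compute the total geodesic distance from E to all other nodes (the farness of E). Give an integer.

12

Distances from E: A:3, B:1, C:1, D:2, F:1, G:2, H:1, I:1.
Sum = 3 + 1 + 1 + 2 + 1 + 2 + 1 + 1 = 12.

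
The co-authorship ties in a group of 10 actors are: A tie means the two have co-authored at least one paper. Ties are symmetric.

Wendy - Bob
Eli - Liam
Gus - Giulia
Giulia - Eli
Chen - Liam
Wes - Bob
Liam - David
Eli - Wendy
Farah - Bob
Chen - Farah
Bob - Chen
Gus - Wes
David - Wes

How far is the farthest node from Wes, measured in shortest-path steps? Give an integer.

3

Distances from Wes: Bob:1, Chen:2, David:1, Eli:3, Farah:2, Giulia:2, Gus:1, Liam:2, Wendy:2.
The largest is 3 (to Eli), so the eccentricity of Wes is 3.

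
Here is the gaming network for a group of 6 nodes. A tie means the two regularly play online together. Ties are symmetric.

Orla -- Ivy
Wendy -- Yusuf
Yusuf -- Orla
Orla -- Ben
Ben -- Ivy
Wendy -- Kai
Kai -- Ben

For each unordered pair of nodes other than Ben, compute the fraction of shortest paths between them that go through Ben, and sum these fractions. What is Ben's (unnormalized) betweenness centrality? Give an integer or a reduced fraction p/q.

Pairs whose geodesics pass through Ben — Orla–Kai: 1; Ivy–Kai: 1; Ivy–Wendy: 1/2.
All other pairs contribute 0.
Summing the contributions gives betweenness(Ben) = 5/2.

5/2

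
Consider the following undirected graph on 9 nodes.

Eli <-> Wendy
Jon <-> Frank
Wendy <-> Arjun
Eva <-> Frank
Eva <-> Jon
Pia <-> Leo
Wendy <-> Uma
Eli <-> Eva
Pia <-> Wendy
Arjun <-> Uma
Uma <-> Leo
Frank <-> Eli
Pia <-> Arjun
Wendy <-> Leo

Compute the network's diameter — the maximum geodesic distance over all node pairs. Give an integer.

4

Eccentricity of each node (its greatest distance to any other): Arjun:4, Eli:2, Eva:3, Frank:3, Jon:4, Leo:4, Pia:4, Uma:4, Wendy:3.
The maximum eccentricity is 4, realized for instance by the pair Pia–Jon via Pia – Wendy – Eli – Frank – Jon. So the diameter is 4.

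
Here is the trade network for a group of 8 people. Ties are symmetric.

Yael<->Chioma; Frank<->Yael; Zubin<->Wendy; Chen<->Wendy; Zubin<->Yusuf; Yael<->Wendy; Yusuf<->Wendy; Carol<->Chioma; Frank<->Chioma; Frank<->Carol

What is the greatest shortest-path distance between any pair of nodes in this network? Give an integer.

Eccentricity of each node (its greatest distance to any other): Carol:4, Chen:4, Chioma:3, Frank:3, Wendy:3, Yael:2, Yusuf:4, Zubin:4.
The maximum eccentricity is 4, realized for instance by the pair Chen–Carol via Chen – Wendy – Yael – Chioma – Carol. So the diameter is 4.

4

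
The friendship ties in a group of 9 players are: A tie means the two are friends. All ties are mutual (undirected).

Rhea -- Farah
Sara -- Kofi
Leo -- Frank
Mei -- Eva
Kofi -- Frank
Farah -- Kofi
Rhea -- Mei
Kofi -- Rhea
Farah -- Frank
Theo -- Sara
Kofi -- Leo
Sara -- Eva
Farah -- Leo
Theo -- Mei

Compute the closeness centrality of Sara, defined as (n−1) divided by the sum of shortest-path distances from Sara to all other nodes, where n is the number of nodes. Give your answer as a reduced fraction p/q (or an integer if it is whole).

8/13

Distances from Sara: Eva:1, Farah:2, Frank:2, Kofi:1, Leo:2, Mei:2, Rhea:2, Theo:1. Sum = 13.
n = 9, so closeness = 8/13.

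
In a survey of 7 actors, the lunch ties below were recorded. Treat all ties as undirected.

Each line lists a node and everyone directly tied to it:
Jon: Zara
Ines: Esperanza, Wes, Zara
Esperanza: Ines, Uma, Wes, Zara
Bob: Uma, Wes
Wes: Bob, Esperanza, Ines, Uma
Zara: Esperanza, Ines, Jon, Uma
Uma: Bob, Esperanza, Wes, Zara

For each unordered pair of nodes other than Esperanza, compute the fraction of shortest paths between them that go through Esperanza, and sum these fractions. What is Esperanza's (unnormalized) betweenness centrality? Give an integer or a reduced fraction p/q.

1

Pairs whose geodesics pass through Esperanza — Jon–Wes: 1/3; Wes–Zara: 1/3; Uma–Ines: 1/3.
All other pairs contribute 0.
Summing the contributions gives betweenness(Esperanza) = 1.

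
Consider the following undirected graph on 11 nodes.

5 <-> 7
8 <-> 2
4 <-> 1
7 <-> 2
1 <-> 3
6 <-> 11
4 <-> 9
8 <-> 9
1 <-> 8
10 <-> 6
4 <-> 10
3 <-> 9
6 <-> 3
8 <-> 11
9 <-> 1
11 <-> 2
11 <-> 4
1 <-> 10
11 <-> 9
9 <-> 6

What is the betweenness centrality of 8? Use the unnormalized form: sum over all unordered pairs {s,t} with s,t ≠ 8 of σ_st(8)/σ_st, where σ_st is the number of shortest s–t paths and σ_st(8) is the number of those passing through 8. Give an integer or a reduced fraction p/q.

22/3

Pairs whose geodesics pass through 8 — 3–7: 2/4; 3–5: 2/4; 3–2: 2/4; 11–1: 1/3; 1–7: 1; 1–5: 1; 1–2: 1; 10–7: 1/3; 10–5: 1/3; 10–2: 1/3; 9–7: 1/2; 9–5: 1/2; 9–2: 1/2.
All other pairs contribute 0.
Summing the contributions gives betweenness(8) = 22/3.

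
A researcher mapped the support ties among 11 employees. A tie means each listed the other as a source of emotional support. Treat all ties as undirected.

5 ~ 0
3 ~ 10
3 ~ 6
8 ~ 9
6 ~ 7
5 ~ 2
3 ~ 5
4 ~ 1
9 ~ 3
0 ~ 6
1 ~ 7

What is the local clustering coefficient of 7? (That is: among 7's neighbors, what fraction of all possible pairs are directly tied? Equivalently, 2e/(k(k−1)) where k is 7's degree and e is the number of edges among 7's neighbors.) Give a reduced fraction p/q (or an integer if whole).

7's neighbors: 1 and 6 (k = 2).
Possible neighbor pairs: C(2,2) = 1. Edges among them: none → e = 0.
Clustering(7) = 0/1.

0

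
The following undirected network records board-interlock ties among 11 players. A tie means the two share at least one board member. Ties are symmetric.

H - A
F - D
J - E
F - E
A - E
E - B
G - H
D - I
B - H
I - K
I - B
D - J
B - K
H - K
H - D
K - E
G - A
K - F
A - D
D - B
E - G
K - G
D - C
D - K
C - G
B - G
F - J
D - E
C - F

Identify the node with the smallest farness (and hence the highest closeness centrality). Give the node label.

Farness (sum of distances to all others) for each node — A:16, B:14, C:17, D:11, E:13, F:15, G:14, H:15, I:17, J:17, K:13.
The smallest farness is 11, for D, so D has the highest closeness.

D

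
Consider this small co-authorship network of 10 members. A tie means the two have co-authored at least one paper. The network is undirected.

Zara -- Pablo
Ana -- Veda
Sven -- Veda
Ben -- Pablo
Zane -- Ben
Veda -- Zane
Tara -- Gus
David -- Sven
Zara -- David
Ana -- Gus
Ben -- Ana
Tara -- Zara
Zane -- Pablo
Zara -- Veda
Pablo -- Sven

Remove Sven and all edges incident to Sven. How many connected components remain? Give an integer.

Sven's neighbors (David, Pablo, and Veda) remain reachable from one another through other ties, so the rest of the network stays in one piece.

1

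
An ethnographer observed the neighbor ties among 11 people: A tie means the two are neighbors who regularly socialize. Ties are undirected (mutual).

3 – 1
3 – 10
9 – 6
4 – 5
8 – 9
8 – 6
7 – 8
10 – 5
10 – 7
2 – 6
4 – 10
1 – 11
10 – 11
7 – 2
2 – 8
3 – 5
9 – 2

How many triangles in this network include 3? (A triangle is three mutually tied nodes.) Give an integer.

3's neighbors: 1, 5, and 10.
Neighbor pairs that are themselves tied: 3–5–10. Each forms one triangle with 3, for 1 in total.

1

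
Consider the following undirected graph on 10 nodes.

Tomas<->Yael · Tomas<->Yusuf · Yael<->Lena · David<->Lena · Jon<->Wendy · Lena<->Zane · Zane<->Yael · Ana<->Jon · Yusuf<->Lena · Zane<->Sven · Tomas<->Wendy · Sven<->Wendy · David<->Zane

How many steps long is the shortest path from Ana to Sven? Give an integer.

One shortest route is Ana – Jon – Wendy – Sven, which uses 3 edges, and at distance 2 from Ana we only reach {Wendy}, which does not include Sven. So d(Ana,Sven) = 3.

3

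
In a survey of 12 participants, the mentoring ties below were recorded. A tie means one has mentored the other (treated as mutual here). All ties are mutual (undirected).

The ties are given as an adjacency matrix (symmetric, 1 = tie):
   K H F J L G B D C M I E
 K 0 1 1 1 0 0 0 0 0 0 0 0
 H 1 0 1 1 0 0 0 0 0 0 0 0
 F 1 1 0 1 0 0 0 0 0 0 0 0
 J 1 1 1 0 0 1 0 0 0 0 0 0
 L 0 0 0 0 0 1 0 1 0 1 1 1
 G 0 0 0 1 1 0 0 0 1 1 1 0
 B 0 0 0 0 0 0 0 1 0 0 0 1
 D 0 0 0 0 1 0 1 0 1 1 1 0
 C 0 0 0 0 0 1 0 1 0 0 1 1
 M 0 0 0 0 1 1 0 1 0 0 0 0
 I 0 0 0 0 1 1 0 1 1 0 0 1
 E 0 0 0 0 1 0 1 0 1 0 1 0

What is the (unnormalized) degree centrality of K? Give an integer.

3

K is directly tied to F, H, and J. That is 3 neighbors, so the degree of K is 3.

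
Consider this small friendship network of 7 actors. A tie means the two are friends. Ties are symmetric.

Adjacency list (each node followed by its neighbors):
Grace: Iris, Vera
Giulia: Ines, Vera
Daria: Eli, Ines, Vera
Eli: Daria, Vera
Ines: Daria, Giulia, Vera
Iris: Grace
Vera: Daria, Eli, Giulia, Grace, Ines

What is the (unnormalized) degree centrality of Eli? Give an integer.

Eli is directly tied to Daria and Vera. That is 2 neighbors, so the degree of Eli is 2.

2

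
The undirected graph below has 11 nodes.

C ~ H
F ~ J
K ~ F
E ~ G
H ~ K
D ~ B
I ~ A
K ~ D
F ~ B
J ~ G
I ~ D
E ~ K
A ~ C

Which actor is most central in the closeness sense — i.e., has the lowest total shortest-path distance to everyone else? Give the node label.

K

Farness (sum of distances to all others) for each node — A:30, B:24, C:27, D:20, E:23, F:21, G:28, H:22, I:25, J:27, K:17.
The smallest farness is 17, for K, so K has the highest closeness.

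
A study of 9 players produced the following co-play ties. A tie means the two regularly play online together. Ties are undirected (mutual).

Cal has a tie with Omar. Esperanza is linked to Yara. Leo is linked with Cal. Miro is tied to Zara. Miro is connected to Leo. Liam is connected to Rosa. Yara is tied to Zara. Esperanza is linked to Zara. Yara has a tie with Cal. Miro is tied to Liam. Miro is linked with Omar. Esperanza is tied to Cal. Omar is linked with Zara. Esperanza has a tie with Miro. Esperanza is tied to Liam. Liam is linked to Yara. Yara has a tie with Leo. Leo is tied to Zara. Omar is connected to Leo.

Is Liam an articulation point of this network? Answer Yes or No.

Removing Liam leaves {Rosa} with no path to {Cal, Esperanza, Leo, Miro, Omar, Yara, and Zara}, so the network splits into 2 components. Liam is a cut vertex.

Yes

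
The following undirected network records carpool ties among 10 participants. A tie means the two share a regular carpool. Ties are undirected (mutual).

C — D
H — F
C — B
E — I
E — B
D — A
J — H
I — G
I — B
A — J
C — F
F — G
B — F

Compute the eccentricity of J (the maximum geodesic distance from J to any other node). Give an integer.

Distances from J: A:1, B:3, C:3, D:2, E:4, F:2, G:3, H:1, I:4.
The largest is 4 (to I and E), so the eccentricity of J is 4.

4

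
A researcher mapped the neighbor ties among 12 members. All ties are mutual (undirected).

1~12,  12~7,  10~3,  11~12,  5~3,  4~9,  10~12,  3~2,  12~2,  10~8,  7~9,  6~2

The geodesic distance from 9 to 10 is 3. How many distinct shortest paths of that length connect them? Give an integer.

1

The shortest distance is 3, and the only length-3 path is 9–7–12–10. So there is exactly 1 shortest path.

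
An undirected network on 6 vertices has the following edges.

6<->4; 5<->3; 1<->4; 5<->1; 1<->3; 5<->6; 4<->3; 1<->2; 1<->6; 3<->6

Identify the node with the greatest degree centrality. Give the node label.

1

Degrees — 1:5, 2:1, 3:4, 4:3, 5:3, 6:4.
The maximum is 5, attained only by 1.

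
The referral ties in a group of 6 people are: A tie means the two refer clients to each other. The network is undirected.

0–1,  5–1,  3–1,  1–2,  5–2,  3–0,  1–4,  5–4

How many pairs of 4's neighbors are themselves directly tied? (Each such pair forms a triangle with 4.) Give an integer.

4's neighbors: 1 and 5.
Neighbor pairs that are themselves tied: 4–1–5. Each forms one triangle with 4, for 1 in total.

1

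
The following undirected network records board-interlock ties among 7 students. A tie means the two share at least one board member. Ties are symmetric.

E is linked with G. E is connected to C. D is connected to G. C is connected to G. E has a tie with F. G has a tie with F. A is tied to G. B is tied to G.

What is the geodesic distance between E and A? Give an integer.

One shortest route is E – G – A, which uses 2 edges, and E and A are not directly tied, so nothing shorter exists. So d(E,A) = 2.

2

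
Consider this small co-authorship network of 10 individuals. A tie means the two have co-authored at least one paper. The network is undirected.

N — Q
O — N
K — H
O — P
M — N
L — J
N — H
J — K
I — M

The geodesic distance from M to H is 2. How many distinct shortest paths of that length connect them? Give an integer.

1

The shortest distance is 2, and the only length-2 path is M–N–H. So there is exactly 1 shortest path.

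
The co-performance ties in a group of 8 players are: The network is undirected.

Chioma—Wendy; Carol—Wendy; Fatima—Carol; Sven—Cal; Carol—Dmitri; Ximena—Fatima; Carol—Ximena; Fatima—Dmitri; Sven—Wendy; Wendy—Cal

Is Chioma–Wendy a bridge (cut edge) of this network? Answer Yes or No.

Yes

Without the Chioma–Wendy edge there is no alternate route between Chioma and Wendy, so the network disconnects. It is a bridge.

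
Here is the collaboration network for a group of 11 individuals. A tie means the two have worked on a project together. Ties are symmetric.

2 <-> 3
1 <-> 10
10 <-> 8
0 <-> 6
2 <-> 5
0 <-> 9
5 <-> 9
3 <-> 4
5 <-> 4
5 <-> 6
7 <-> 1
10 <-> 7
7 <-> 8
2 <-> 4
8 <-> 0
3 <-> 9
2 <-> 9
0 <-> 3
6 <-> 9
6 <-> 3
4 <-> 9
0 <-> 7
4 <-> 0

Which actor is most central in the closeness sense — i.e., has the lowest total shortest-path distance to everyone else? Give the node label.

Farness (sum of distances to all others) for each node — 0:14, 1:26, 2:22, 3:17, 4:17, 5:22, 6:18, 7:18, 8:19, 9:16, 10:25.
The smallest farness is 14, for 0, so 0 has the highest closeness.

0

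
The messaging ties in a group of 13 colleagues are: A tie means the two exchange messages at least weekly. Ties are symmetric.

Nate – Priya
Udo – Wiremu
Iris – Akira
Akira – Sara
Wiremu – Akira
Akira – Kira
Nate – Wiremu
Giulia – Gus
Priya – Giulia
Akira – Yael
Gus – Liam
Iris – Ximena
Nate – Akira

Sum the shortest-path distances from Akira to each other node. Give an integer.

24

Distances from Akira: Giulia:3, Gus:4, Iris:1, Kira:1, Liam:5, Nate:1, Priya:2, Sara:1, Udo:2, Wiremu:1, Ximena:2, Yael:1.
Sum = 3 + 4 + 1 + 1 + 5 + 1 + 2 + 1 + 2 + 1 + 2 + 1 = 24.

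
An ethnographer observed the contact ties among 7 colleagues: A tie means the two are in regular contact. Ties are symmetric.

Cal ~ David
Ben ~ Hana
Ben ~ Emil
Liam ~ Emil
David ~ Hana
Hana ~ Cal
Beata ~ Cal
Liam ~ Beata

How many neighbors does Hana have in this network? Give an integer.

Hana is directly tied to Ben, Cal, and David. That is 3 neighbors, so the degree of Hana is 3.

3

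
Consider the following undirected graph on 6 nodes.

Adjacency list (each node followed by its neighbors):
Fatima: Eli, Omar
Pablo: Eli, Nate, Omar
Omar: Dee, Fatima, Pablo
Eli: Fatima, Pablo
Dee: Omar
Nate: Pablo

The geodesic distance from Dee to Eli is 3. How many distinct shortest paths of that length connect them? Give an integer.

The shortest distance is 3. The length-3 paths are: Dee–Omar–Pablo–Eli; Dee–Omar–Fatima–Eli.
That gives 2 distinct shortest paths.

2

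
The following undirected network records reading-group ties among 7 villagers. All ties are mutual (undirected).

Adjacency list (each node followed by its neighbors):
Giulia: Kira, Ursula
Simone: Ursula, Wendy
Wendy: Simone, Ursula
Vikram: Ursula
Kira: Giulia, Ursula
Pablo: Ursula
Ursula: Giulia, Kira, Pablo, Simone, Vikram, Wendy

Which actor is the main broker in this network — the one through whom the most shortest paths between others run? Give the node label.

Ursula

Unnormalized betweenness of each node: Giulia:0, Kira:0, Pablo:0, Simone:0, Ursula:13, Vikram:0, Wendy:0.
Ursula has the largest value, 13, making it the main broker — the node through which the most shortest paths run.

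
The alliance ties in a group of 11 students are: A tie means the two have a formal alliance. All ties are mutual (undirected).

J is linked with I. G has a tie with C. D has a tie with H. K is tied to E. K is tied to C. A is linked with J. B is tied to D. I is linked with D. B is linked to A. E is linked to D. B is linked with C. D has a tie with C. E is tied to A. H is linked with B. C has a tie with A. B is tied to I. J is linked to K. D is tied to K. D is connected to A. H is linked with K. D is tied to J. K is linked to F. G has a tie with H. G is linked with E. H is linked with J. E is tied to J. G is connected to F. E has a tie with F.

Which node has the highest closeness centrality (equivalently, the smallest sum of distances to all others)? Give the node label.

Farness (sum of distances to all others) for each node — A:15, B:16, C:15, D:12, E:14, F:19, G:17, H:15, I:19, J:14, K:14.
The smallest farness is 12, for D, so D has the highest closeness.

D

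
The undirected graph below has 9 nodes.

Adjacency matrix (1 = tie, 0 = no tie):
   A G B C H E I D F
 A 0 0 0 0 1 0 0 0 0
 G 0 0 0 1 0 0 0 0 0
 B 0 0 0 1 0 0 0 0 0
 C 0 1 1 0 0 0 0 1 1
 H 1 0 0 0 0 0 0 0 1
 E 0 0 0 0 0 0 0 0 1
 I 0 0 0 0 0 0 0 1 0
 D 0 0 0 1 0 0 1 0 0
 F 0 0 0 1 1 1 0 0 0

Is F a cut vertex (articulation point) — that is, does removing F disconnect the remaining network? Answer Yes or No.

Removing F leaves {A and H} with no path to {B, C, D, G, and I}, so the network splits into 3 components. F is a cut vertex.

Yes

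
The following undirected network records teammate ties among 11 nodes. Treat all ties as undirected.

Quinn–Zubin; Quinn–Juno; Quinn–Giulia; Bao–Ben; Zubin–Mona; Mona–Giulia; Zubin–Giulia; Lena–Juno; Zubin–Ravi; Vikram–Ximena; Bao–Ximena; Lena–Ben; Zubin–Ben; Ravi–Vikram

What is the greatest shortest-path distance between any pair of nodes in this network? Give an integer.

4

Eccentricity of each node (its greatest distance to any other): Bao:3, Ben:3, Giulia:4, Juno:4, Lena:4, Mona:4, Quinn:4, Ravi:3, Vikram:4, Ximena:4, Zubin:3.
The maximum eccentricity is 4, realized for instance by the pair Quinn–Ximena via Quinn – Zubin – Ravi – Vikram – Ximena. So the diameter is 4.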